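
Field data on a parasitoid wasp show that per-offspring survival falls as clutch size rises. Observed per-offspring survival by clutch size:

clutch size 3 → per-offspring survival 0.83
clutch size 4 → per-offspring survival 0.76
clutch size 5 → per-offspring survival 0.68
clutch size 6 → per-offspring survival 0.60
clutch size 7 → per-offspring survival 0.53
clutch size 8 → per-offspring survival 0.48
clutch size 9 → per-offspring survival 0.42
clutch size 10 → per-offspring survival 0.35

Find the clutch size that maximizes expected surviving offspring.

Expected surviving offspring = c × s(c):
  c=3: 3 × 0.83 = 2.490
  c=4: 4 × 0.76 = 3.040
  c=5: 5 × 0.68 = 3.400
  c=6: 6 × 0.60 = 3.600
  c=7: 7 × 0.53 = 3.710
  c=8: 8 × 0.48 = 3.840
  c=9: 9 × 0.42 = 3.780
  c=10: 10 × 0.35 = 3.500
Maximum at c = 8 (3.840 surviving offspring).

8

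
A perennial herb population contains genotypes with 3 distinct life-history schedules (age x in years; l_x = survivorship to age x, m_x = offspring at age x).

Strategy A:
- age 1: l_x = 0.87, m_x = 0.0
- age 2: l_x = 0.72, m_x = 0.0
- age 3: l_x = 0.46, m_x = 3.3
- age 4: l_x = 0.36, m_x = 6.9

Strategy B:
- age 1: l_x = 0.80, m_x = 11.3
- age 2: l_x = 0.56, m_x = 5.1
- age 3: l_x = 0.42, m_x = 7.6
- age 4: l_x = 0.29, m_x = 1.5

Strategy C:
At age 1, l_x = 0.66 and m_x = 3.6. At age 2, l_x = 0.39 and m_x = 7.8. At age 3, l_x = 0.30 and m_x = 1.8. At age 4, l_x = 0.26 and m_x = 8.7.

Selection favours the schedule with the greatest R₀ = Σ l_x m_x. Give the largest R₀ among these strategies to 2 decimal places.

Strategy A: R₀ = 0.87×0.0 + 0.72×0.0 + 0.46×3.3 + 0.36×6.9 = 4.0020
Strategy B: R₀ = 0.80×11.3 + 0.56×5.1 + 0.42×7.6 + 0.29×1.5 = 15.5230
Strategy C: R₀ = 0.66×3.6 + 0.39×7.8 + 0.30×1.8 + 0.26×8.7 = 8.2200
Highest R₀: strategy B with 15.5230.

15.52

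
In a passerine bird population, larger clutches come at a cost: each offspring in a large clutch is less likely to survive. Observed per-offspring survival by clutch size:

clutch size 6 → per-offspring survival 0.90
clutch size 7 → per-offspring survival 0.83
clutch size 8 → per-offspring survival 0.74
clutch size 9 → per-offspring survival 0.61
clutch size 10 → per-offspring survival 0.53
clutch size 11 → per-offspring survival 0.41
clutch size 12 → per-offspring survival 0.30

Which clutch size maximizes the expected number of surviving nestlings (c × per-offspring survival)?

8

Expected surviving nestlings = c × s(c):
  c=6: 6 × 0.90 = 5.400
  c=7: 7 × 0.83 = 5.810
  c=8: 8 × 0.74 = 5.920
  c=9: 9 × 0.61 = 5.490
  c=10: 10 × 0.53 = 5.300
  c=11: 11 × 0.41 = 4.510
  c=12: 12 × 0.30 = 3.600
Maximum at c = 8 (5.920 surviving nestlings).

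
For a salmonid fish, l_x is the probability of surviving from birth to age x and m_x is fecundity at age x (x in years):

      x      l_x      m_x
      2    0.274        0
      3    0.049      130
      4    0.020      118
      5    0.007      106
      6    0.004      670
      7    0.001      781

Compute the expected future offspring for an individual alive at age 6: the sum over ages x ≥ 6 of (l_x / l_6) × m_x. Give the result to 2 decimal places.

l_6 = 0.004. Conditional survival from age 6 to x is l_x / l_6.
  x=6: (0.004/0.004) × 670 = 670.0000
  x=7: (0.001/0.004) × 781 = 195.2500
Sum = 670.0000 + 195.2500 = 865.2500

865.25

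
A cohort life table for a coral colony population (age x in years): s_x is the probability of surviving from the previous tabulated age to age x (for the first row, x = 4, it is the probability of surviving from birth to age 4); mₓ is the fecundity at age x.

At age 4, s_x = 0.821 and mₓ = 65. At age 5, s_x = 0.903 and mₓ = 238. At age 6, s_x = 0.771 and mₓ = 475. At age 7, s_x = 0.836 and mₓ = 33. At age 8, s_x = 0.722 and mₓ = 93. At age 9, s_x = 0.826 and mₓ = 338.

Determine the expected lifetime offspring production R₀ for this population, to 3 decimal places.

645.492

Survivorship from birth: l_x = s_4·s_5·…·s_x.
  l_4 = 0.82100
  l_5 = 0.74136
  l_6 = 0.57159
  l_7 = 0.47785
  l_8 = 0.34501
  l_9 = 0.28498
R₀ = Σ l_x mₓ:
  age 4: 0.82100 × 65 = 53.3650
  age 5: 0.74136 × 238 = 176.4437
  age 6: 0.57159 × 475 = 271.5053
  age 7: 0.47785 × 33 = 15.7691
  age 8: 0.34501 × 93 = 32.0859
  age 9: 0.28498 × 338 = 96.3232
R₀ = 53.3650 + 176.4437 + 271.5053 + 15.7691 + 32.0859 + 96.3232 = 645.4922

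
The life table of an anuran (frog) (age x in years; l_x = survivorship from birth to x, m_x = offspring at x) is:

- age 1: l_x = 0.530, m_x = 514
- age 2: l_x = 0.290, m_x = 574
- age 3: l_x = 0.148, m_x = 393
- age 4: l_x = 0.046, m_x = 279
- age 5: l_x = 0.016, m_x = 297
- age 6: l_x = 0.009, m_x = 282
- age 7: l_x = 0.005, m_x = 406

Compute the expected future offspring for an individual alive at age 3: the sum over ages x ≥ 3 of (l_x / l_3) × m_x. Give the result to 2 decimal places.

l_3 = 0.148. Conditional survival from age 3 to x is l_x / l_3.
  x=3: (0.148/0.148) × 393 = 393.0000
  x=4: (0.046/0.148) × 279 = 86.7162
  x=5: (0.016/0.148) × 297 = 32.1081
  x=6: (0.009/0.148) × 282 = 17.1486
  x=7: (0.005/0.148) × 406 = 13.7162
Sum = 393.0000 + 86.7162 + 32.1081 + 17.1486 + 13.7162 = 542.6892

542.69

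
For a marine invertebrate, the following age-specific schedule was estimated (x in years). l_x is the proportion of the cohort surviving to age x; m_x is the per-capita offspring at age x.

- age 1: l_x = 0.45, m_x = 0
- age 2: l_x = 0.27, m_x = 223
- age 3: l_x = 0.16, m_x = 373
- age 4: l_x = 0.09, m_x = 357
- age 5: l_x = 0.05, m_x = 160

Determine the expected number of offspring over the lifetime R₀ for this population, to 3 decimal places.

R₀ = Σ l_x m_x:
  age 1: 0.45 × 0 = 0.0000
  age 2: 0.27 × 223 = 60.2100
  age 3: 0.16 × 373 = 59.6800
  age 4: 0.09 × 357 = 32.1300
  age 5: 0.05 × 160 = 8.0000
R₀ = 0.0000 + 60.2100 + 59.6800 + 32.1300 + 8.0000 = 160.0200

160.020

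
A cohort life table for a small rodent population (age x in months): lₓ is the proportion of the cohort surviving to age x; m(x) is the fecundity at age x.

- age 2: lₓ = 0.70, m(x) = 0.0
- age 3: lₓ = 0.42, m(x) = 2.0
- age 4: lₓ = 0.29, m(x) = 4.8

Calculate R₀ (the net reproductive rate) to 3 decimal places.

R₀ = Σ lₓ m(x):
  age 2: 0.70 × 0.0 = 0.0000
  age 3: 0.42 × 2.0 = 0.8400
  age 4: 0.29 × 4.8 = 1.3920
R₀ = 0.0000 + 0.8400 + 1.3920 = 2.2320

2.232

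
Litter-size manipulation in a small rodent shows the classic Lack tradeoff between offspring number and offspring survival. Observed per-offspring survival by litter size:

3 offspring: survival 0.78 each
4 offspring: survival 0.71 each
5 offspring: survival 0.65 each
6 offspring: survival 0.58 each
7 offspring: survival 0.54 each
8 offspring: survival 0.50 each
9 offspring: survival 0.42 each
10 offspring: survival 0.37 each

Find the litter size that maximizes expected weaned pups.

Expected weaned pups = c × s(c):
  c=3: 3 × 0.78 = 2.340
  c=4: 4 × 0.71 = 2.840
  c=5: 5 × 0.65 = 3.250
  c=6: 6 × 0.58 = 3.480
  c=7: 7 × 0.54 = 3.780
  c=8: 8 × 0.50 = 4.000
  c=9: 9 × 0.42 = 3.780
  c=10: 10 × 0.37 = 3.700
Maximum at c = 8 (4.000 weaned pups).

8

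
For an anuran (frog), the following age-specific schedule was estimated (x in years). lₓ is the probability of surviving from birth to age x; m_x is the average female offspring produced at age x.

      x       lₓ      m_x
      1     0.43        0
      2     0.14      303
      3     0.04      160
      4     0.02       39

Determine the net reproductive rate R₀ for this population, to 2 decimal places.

R₀ = Σ lₓ m_x:
  age 1: 0.43 × 0 = 0.0000
  age 2: 0.14 × 303 = 42.4200
  age 3: 0.04 × 160 = 6.4000
  age 4: 0.02 × 39 = 0.7800
R₀ = 0.0000 + 42.4200 + 6.4000 + 0.7800 = 49.6000

49.60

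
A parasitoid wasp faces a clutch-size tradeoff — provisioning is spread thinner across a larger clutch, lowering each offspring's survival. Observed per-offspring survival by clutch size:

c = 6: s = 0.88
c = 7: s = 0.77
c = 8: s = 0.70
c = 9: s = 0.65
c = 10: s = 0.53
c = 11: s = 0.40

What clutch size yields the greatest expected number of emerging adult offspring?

9

Expected emerging adult offspring = c × s(c):
  c=6: 6 × 0.88 = 5.280
  c=7: 7 × 0.77 = 5.390
  c=8: 8 × 0.70 = 5.600
  c=9: 9 × 0.65 = 5.850
  c=10: 10 × 0.53 = 5.300
  c=11: 11 × 0.40 = 4.400
Maximum at c = 9 (5.850 emerging adult offspring).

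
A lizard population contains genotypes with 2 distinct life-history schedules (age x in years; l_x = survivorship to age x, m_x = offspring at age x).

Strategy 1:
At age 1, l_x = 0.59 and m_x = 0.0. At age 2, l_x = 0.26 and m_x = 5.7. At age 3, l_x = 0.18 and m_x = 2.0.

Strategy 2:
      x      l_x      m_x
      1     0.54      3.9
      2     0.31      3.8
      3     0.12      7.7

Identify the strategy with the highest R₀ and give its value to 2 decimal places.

Strategy 1: R₀ = 0.59×0.0 + 0.26×5.7 + 0.18×2.0 = 1.8420
Strategy 2: R₀ = 0.54×3.9 + 0.31×3.8 + 0.12×7.7 = 4.2080
Highest R₀: strategy 2 with 4.2080.

4.21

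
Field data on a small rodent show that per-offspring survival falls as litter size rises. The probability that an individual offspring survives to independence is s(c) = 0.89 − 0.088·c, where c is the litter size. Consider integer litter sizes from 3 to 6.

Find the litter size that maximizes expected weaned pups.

Expected weaned pups = c × s(c):
  c=3: 3 × 0.626 = 1.878
  c=4: 4 × 0.538 = 2.152
  c=5: 5 × 0.450 = 2.250
  c=6: 6 × 0.362 = 2.172
Maximum at c = 5 (2.250 weaned pups).

5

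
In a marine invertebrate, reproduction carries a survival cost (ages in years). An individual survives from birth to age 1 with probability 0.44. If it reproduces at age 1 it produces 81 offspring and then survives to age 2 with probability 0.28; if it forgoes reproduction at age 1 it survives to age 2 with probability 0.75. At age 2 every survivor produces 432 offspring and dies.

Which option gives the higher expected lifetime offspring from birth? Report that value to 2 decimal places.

142.56

breed at age 1: R₀ = 0.44 × (81 + 0.28 × 432) = 0.44 × 201.9600 = 88.8624
delay to age 2: R₀ = 0.44 × (0.75 × 432) = 0.44 × 324.0000 = 142.5600
Higher: delay to age 2 (142.5600).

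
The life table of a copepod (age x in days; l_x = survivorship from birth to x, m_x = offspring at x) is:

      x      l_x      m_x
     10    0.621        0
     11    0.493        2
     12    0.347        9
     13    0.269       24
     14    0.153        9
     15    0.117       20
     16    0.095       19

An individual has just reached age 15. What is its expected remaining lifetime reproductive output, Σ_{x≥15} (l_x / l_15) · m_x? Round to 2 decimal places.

35.43

l_15 = 0.117. Conditional survival from age 15 to x is l_x / l_15.
  x=15: (0.117/0.117) × 20 = 20.0000
  x=16: (0.095/0.117) × 19 = 15.4274
Sum = 20.0000 + 15.4274 = 35.4274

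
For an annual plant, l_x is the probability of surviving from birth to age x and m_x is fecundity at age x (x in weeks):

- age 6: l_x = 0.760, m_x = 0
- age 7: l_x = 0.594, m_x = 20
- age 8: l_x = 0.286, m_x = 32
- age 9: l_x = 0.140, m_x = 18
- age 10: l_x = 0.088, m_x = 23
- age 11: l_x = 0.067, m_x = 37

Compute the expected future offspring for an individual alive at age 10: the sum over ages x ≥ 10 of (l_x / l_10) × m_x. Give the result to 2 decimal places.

l_10 = 0.088. Conditional survival from age 10 to x is l_x / l_10.
  x=10: (0.088/0.088) × 23 = 23.0000
  x=11: (0.067/0.088) × 37 = 28.1705
Sum = 23.0000 + 28.1705 = 51.1705

51.17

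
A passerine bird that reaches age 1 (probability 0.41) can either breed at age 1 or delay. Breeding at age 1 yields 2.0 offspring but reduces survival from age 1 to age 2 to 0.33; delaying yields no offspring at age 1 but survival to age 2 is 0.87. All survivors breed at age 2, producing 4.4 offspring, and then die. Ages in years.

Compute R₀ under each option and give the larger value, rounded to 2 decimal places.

breed at age 1: R₀ = 0.41 × (2.0 + 0.33 × 4.4) = 0.41 × 3.4520 = 1.4153
delay to age 2: R₀ = 0.41 × (0.87 × 4.4) = 0.41 × 3.8280 = 1.5695
Higher: delay to age 2 (1.5695).

1.57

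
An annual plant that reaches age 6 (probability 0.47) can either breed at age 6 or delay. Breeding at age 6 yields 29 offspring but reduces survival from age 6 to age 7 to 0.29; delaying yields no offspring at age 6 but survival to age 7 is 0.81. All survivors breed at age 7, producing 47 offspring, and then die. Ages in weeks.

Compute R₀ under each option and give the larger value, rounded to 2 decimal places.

20.04

breed at age 6: R₀ = 0.47 × (29 + 0.29 × 47) = 0.47 × 42.6300 = 20.0361
delay to age 7: R₀ = 0.47 × (0.81 × 47) = 0.47 × 38.0700 = 17.8929
Higher: breed at age 6 (20.0361).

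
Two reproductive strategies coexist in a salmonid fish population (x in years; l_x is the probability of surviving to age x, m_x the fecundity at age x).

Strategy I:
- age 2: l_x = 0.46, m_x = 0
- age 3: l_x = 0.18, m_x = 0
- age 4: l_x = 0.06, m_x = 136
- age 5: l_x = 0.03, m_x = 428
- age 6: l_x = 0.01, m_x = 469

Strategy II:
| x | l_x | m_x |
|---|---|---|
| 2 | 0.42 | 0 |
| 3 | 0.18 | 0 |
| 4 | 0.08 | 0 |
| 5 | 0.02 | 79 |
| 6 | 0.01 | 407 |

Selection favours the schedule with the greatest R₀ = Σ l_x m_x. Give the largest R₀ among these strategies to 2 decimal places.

Strategy I: R₀ = 0.46×0 + 0.18×0 + 0.06×136 + 0.03×428 + 0.01×469 = 25.6900
Strategy II: R₀ = 0.42×0 + 0.18×0 + 0.08×0 + 0.02×79 + 0.01×407 = 5.6500
Highest R₀: strategy I with 25.6900.

25.69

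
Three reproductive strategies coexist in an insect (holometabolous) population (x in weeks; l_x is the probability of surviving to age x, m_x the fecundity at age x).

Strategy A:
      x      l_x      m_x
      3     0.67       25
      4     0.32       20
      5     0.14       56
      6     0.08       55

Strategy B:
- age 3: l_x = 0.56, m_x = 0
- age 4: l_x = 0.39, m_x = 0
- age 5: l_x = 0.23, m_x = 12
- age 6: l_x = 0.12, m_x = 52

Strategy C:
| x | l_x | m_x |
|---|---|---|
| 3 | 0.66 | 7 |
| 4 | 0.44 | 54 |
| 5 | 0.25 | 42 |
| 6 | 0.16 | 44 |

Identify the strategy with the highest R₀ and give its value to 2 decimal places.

45.92

Strategy A: R₀ = 0.67×25 + 0.32×20 + 0.14×56 + 0.08×55 = 35.3900
Strategy B: R₀ = 0.56×0 + 0.39×0 + 0.23×12 + 0.12×52 = 9.0000
Strategy C: R₀ = 0.66×7 + 0.44×54 + 0.25×42 + 0.16×44 = 45.9200
Highest R₀: strategy C with 45.9200.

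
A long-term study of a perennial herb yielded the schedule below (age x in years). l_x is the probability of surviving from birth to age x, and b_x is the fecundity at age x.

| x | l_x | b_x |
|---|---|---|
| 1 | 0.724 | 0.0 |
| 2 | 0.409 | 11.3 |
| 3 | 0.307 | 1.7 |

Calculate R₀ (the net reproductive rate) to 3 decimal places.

5.144

R₀ = Σ l_x b_x:
  age 1: 0.724 × 0.0 = 0.0000
  age 2: 0.409 × 11.3 = 4.6217
  age 3: 0.307 × 1.7 = 0.5219
R₀ = 0.0000 + 4.6217 + 0.5219 = 5.1436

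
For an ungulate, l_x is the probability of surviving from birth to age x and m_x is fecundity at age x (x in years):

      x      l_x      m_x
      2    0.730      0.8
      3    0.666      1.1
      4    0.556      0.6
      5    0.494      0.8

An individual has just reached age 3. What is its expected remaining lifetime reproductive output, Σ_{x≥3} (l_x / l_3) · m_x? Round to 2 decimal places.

l_3 = 0.666. Conditional survival from age 3 to x is l_x / l_3.
  x=3: (0.666/0.666) × 1.1 = 1.1000
  x=4: (0.556/0.666) × 0.6 = 0.5009
  x=5: (0.494/0.666) × 0.8 = 0.5934
Sum = 1.1000 + 0.5009 + 0.5934 = 2.1943

2.19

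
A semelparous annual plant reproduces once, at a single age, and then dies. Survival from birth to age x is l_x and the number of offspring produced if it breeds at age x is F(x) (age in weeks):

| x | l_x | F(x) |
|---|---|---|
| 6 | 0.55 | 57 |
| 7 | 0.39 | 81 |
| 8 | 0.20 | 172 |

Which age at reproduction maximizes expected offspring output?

Expected offspring if breeding at age x = l_x × F(x):
  age 6: 0.55 × 57 = 31.350
  age 7: 0.39 × 81 = 31.590
  age 8: 0.20 × 172 = 34.400
Maximum at age 8 (34.400).

8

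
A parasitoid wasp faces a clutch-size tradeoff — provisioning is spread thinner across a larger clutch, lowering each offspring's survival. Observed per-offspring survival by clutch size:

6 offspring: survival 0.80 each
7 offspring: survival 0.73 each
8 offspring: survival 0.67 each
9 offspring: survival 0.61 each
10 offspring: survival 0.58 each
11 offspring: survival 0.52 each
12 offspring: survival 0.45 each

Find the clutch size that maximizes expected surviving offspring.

10

Expected surviving offspring = c × s(c):
  c=6: 6 × 0.80 = 4.800
  c=7: 7 × 0.73 = 5.110
  c=8: 8 × 0.67 = 5.360
  c=9: 9 × 0.61 = 5.490
  c=10: 10 × 0.58 = 5.800
  c=11: 11 × 0.52 = 5.720
  c=12: 12 × 0.45 = 5.400
Maximum at c = 10 (5.800 surviving offspring).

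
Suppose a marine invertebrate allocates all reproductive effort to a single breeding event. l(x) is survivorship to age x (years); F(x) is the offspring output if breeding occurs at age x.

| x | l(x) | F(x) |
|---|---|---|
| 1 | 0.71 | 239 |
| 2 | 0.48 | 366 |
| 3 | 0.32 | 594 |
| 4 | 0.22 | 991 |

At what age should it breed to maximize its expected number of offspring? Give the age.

Expected offspring if breeding at age x = l(x) × F(x):
  age 1: 0.71 × 239 = 169.690
  age 2: 0.48 × 366 = 175.680
  age 3: 0.32 × 594 = 190.080
  age 4: 0.22 × 991 = 218.020
Maximum at age 4 (218.020).

4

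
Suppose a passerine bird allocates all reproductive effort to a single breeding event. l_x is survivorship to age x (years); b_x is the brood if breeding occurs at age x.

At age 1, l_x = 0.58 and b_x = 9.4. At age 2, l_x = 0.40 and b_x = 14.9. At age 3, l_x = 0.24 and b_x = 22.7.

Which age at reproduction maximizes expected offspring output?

Expected offspring if breeding at age x = l_x × b_x:
  age 1: 0.58 × 9.4 = 5.452
  age 2: 0.40 × 14.9 = 5.960
  age 3: 0.24 × 22.7 = 5.448
Maximum at age 2 (5.960).

2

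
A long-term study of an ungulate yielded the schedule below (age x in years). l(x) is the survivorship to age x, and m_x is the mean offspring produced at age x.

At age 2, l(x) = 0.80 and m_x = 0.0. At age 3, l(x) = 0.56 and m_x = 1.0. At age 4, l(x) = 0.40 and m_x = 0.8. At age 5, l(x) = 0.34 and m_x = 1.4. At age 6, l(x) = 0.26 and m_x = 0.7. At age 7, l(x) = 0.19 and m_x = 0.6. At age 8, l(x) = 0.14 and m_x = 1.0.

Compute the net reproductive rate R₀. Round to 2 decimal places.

1.79

R₀ = Σ l(x) m_x:
  age 2: 0.80 × 0.0 = 0.0000
  age 3: 0.56 × 1.0 = 0.5600
  age 4: 0.40 × 0.8 = 0.3200
  age 5: 0.34 × 1.4 = 0.4760
  age 6: 0.26 × 0.7 = 0.1820
  age 7: 0.19 × 0.6 = 0.1140
  age 8: 0.14 × 1.0 = 0.1400
R₀ = 0.0000 + 0.5600 + 0.3200 + 0.4760 + 0.1820 + 0.1140 + 0.1400 = 1.7920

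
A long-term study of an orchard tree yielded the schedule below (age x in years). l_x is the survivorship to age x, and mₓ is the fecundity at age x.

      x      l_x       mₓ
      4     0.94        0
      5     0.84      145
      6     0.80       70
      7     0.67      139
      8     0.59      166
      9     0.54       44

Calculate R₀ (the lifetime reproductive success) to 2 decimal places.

R₀ = Σ l_x mₓ:
  age 4: 0.94 × 0 = 0.0000
  age 5: 0.84 × 145 = 121.8000
  age 6: 0.80 × 70 = 56.0000
  age 7: 0.67 × 139 = 93.1300
  age 8: 0.59 × 166 = 97.9400
  age 9: 0.54 × 44 = 23.7600
R₀ = 0.0000 + 121.8000 + 56.0000 + 93.1300 + 97.9400 + 23.7600 = 392.6300

392.63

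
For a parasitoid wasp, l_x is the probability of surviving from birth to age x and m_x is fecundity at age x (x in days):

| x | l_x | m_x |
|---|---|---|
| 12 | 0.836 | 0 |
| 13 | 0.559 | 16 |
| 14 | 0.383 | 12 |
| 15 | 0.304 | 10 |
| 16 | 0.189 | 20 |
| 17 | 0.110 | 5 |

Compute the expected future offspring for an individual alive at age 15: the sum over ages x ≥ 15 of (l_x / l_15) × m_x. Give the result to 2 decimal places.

l_15 = 0.304. Conditional survival from age 15 to x is l_x / l_15.
  x=15: (0.304/0.304) × 10 = 10.0000
  x=16: (0.189/0.304) × 20 = 12.4342
  x=17: (0.110/0.304) × 5 = 1.8092
Sum = 10.0000 + 12.4342 + 1.8092 = 24.2434

24.24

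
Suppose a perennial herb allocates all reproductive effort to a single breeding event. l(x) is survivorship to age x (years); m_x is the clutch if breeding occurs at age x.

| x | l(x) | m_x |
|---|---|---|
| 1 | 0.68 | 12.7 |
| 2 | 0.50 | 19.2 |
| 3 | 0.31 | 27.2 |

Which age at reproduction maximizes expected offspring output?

2

Expected offspring if breeding at age x = l(x) × m_x:
  age 1: 0.68 × 12.7 = 8.636
  age 2: 0.50 × 19.2 = 9.600
  age 3: 0.31 × 27.2 = 8.432
Maximum at age 2 (9.600).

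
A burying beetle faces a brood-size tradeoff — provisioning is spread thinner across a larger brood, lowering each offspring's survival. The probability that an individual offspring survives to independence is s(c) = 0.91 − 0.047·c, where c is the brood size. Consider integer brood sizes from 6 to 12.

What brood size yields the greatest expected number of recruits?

10

Expected recruits = c × s(c):
  c=6: 6 × 0.628 = 3.768
  c=7: 7 × 0.581 = 4.067
  c=8: 8 × 0.534 = 4.272
  c=9: 9 × 0.487 = 4.383
  c=10: 10 × 0.440 = 4.400
  c=11: 11 × 0.393 = 4.323
  c=12: 12 × 0.346 = 4.152
Maximum at c = 10 (4.400 recruits).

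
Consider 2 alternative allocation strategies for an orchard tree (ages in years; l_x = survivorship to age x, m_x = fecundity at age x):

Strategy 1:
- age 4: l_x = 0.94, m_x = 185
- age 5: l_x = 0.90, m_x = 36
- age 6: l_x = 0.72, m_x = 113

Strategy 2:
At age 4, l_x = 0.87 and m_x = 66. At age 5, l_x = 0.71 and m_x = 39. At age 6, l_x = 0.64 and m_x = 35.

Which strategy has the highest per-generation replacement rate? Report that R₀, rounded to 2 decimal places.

287.66

Strategy 1: R₀ = 0.94×185 + 0.90×36 + 0.72×113 = 287.6600
Strategy 2: R₀ = 0.87×66 + 0.71×39 + 0.64×35 = 107.5100
Highest R₀: strategy 1 with 287.6600.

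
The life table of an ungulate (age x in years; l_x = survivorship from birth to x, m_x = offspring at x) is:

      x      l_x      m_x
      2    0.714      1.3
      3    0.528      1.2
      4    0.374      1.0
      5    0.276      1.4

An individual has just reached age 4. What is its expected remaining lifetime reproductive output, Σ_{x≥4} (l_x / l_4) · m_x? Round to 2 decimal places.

2.03

l_4 = 0.374. Conditional survival from age 4 to x is l_x / l_4.
  x=4: (0.374/0.374) × 1.0 = 1.0000
  x=5: (0.276/0.374) × 1.4 = 1.0332
Sum = 1.0000 + 1.0332 = 2.0332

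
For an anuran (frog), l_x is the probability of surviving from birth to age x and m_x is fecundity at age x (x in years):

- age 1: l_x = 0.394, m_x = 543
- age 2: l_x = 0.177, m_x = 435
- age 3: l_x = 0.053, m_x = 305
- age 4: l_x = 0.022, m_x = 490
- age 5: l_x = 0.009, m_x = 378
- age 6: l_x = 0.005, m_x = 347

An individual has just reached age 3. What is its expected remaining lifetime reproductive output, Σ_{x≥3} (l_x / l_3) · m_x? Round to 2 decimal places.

l_3 = 0.053. Conditional survival from age 3 to x is l_x / l_3.
  x=3: (0.053/0.053) × 305 = 305.0000
  x=4: (0.022/0.053) × 490 = 203.3962
  x=5: (0.009/0.053) × 378 = 64.1887
  x=6: (0.005/0.053) × 347 = 32.7358
Sum = 305.0000 + 203.3962 + 64.1887 + 32.7358 = 605.3208

605.32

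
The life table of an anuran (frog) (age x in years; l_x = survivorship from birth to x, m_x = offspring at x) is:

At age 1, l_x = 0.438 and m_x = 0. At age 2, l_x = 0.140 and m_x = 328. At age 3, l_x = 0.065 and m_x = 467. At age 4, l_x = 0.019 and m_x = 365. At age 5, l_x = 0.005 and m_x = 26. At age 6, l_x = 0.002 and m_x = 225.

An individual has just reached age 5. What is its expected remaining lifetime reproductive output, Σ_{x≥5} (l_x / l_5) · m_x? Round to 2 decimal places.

116.00

l_5 = 0.005. Conditional survival from age 5 to x is l_x / l_5.
  x=5: (0.005/0.005) × 26 = 26.0000
  x=6: (0.002/0.005) × 225 = 90.0000
Sum = 26.0000 + 90.0000 = 116.0000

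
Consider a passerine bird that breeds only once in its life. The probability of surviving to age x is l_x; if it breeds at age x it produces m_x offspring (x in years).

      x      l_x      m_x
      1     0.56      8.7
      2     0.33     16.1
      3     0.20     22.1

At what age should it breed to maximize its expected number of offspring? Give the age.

2

Expected offspring if breeding at age x = l_x × m_x:
  age 1: 0.56 × 8.7 = 4.872
  age 2: 0.33 × 16.1 = 5.313
  age 3: 0.20 × 22.1 = 4.420
Maximum at age 2 (5.313).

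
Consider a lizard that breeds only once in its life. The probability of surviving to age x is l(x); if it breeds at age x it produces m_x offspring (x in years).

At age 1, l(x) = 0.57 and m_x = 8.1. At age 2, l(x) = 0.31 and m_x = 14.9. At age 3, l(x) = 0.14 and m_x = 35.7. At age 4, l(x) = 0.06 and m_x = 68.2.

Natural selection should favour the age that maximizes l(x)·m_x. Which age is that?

Expected offspring if breeding at age x = l(x) × m_x:
  age 1: 0.57 × 8.1 = 4.617
  age 2: 0.31 × 14.9 = 4.619
  age 3: 0.14 × 35.7 = 4.998
  age 4: 0.06 × 68.2 = 4.092
Maximum at age 3 (4.998).

3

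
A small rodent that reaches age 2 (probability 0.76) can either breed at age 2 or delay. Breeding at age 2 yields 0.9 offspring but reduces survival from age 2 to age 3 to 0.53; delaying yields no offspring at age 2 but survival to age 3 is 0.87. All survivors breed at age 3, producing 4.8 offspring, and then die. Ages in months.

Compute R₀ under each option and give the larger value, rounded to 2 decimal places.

3.17

breed at age 2: R₀ = 0.76 × (0.9 + 0.53 × 4.8) = 0.76 × 3.4440 = 2.6174
delay to age 3: R₀ = 0.76 × (0.87 × 4.8) = 0.76 × 4.1760 = 3.1738
Higher: delay to age 3 (3.1738).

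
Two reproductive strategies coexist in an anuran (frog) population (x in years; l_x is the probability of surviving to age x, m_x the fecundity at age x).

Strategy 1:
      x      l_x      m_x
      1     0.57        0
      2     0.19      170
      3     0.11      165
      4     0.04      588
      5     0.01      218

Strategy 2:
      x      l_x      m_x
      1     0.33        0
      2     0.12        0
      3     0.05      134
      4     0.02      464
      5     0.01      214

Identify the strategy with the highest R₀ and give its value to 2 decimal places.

Strategy 1: R₀ = 0.57×0 + 0.19×170 + 0.11×165 + 0.04×588 + 0.01×218 = 76.1500
Strategy 2: R₀ = 0.33×0 + 0.12×0 + 0.05×134 + 0.02×464 + 0.01×214 = 18.1200
Highest R₀: strategy 1 with 76.1500.

76.15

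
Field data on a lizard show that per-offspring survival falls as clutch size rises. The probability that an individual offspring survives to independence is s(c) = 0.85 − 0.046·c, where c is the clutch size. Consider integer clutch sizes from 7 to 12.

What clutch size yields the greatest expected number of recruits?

9

Expected recruits = c × s(c):
  c=7: 7 × 0.528 = 3.696
  c=8: 8 × 0.482 = 3.856
  c=9: 9 × 0.436 = 3.924
  c=10: 10 × 0.390 = 3.900
  c=11: 11 × 0.344 = 3.784
  c=12: 12 × 0.298 = 3.576
Maximum at c = 9 (3.924 recruits).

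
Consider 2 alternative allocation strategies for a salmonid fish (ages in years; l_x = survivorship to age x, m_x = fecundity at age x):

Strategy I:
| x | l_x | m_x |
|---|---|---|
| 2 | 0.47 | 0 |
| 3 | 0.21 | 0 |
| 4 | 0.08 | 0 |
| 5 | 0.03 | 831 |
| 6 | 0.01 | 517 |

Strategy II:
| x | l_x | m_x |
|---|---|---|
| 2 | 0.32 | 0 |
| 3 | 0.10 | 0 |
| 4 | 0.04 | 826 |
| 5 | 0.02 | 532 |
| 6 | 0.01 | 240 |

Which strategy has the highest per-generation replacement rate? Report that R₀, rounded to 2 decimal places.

46.08

Strategy I: R₀ = 0.47×0 + 0.21×0 + 0.08×0 + 0.03×831 + 0.01×517 = 30.1000
Strategy II: R₀ = 0.32×0 + 0.10×0 + 0.04×826 + 0.02×532 + 0.01×240 = 46.0800
Highest R₀: strategy II with 46.0800.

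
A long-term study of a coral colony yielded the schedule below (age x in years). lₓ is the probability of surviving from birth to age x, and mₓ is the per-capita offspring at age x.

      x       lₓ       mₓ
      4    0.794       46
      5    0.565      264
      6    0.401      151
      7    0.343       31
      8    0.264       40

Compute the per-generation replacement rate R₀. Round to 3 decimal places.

267.428

R₀ = Σ lₓ mₓ:
  age 4: 0.794 × 46 = 36.5240
  age 5: 0.565 × 264 = 149.1600
  age 6: 0.401 × 151 = 60.5510
  age 7: 0.343 × 31 = 10.6330
  age 8: 0.264 × 40 = 10.5600
R₀ = 36.5240 + 149.1600 + 60.5510 + 10.6330 + 10.5600 = 267.4280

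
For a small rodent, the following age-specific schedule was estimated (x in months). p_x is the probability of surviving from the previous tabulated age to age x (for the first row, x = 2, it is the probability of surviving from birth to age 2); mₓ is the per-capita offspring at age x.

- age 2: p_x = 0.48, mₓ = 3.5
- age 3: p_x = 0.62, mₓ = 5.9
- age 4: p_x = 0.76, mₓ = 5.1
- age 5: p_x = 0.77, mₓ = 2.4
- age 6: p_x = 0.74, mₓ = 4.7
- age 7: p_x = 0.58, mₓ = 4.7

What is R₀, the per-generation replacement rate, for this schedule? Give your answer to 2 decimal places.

5.96

Survivorship from birth: l_x = p_2·p_3·…·p_x.
  l_2 = 0.48000
  l_3 = 0.29760
  l_4 = 0.22618
  l_5 = 0.17416
  l_6 = 0.12888
  l_7 = 0.07475
R₀ = Σ l_x mₓ:
  age 2: 0.48000 × 3.5 = 1.6800
  age 3: 0.29760 × 5.9 = 1.7558
  age 4: 0.22618 × 5.1 = 1.1535
  age 5: 0.17416 × 2.4 = 0.4180
  age 6: 0.12888 × 4.7 = 0.6057
  age 7: 0.07475 × 4.7 = 0.3513
R₀ = 1.6800 + 1.7558 + 1.1535 + 0.4180 + 0.6057 + 0.3513 = 5.9644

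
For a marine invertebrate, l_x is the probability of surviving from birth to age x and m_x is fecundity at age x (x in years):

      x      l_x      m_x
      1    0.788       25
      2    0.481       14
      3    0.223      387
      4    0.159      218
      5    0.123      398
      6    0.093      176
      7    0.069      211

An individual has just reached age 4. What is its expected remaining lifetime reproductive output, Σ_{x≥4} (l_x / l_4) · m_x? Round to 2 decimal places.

l_4 = 0.159. Conditional survival from age 4 to x is l_x / l_4.
  x=4: (0.159/0.159) × 218 = 218.0000
  x=5: (0.123/0.159) × 398 = 307.8868
  x=6: (0.093/0.159) × 176 = 102.9434
  x=7: (0.069/0.159) × 211 = 91.5660
Sum = 218.0000 + 307.8868 + 102.9434 + 91.5660 = 720.3962

720.40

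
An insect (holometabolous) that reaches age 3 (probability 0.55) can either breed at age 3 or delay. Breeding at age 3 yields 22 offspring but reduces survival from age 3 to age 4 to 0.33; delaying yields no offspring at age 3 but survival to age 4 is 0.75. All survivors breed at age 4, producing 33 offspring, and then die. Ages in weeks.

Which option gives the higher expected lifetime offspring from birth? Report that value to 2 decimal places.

18.09

breed at age 3: R₀ = 0.55 × (22 + 0.33 × 33) = 0.55 × 32.8900 = 18.0895
delay to age 4: R₀ = 0.55 × (0.75 × 33) = 0.55 × 24.7500 = 13.6125
Higher: breed at age 3 (18.0895).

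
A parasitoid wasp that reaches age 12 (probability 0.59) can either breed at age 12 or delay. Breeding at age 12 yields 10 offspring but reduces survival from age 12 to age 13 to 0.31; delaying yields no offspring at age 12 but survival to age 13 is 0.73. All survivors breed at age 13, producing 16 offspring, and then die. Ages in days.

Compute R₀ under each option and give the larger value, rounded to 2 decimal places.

8.83

breed at age 12: R₀ = 0.59 × (10 + 0.31 × 16) = 0.59 × 14.9600 = 8.8264
delay to age 13: R₀ = 0.59 × (0.73 × 16) = 0.59 × 11.6800 = 6.8912
Higher: breed at age 12 (8.8264).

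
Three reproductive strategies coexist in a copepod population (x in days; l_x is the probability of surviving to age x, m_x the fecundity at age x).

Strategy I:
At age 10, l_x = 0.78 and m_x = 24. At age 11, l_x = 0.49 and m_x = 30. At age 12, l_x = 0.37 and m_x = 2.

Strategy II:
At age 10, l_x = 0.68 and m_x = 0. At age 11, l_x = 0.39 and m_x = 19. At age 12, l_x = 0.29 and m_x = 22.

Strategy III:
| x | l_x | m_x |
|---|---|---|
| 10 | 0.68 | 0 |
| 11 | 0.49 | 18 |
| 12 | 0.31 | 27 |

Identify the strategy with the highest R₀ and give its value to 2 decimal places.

Strategy I: R₀ = 0.78×24 + 0.49×30 + 0.37×2 = 34.1600
Strategy II: R₀ = 0.68×0 + 0.39×19 + 0.29×22 = 13.7900
Strategy III: R₀ = 0.68×0 + 0.49×18 + 0.31×27 = 17.1900
Highest R₀: strategy I with 34.1600.

34.16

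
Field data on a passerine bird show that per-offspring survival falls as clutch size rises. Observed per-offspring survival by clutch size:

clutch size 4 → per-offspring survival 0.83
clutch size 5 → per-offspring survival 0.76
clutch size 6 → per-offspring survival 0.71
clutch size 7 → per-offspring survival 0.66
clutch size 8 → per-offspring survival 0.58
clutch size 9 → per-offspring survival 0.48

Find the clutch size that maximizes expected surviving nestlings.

Expected surviving nestlings = c × s(c):
  c=4: 4 × 0.83 = 3.320
  c=5: 5 × 0.76 = 3.800
  c=6: 6 × 0.71 = 4.260
  c=7: 7 × 0.66 = 4.620
  c=8: 8 × 0.58 = 4.640
  c=9: 9 × 0.48 = 4.320
Maximum at c = 8 (4.640 surviving nestlings).

8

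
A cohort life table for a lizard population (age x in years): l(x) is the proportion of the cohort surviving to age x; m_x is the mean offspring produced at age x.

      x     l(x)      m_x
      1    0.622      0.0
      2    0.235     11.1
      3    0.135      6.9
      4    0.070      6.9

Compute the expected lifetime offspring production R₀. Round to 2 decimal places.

4.02

R₀ = Σ l(x) m_x:
  age 1: 0.622 × 0.0 = 0.0000
  age 2: 0.235 × 11.1 = 2.6085
  age 3: 0.135 × 6.9 = 0.9315
  age 4: 0.070 × 6.9 = 0.4830
R₀ = 0.0000 + 2.6085 + 0.9315 + 0.4830 = 4.0230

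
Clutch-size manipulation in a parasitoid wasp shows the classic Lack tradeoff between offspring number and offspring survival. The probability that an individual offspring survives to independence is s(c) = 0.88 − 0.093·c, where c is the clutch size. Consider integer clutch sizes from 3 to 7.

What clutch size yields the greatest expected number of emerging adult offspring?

Expected emerging adult offspring = c × s(c):
  c=3: 3 × 0.601 = 1.803
  c=4: 4 × 0.508 = 2.032
  c=5: 5 × 0.415 = 2.075
  c=6: 6 × 0.322 = 1.932
  c=7: 7 × 0.229 = 1.603
Maximum at c = 5 (2.075 emerging adult offspring).

5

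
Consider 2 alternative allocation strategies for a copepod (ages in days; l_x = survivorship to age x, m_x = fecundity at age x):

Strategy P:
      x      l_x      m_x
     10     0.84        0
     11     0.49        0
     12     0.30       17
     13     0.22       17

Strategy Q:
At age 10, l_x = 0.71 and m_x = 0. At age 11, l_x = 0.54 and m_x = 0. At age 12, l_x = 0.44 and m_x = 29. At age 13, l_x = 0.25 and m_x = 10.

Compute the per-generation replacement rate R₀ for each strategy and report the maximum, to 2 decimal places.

15.26

Strategy P: R₀ = 0.84×0 + 0.49×0 + 0.30×17 + 0.22×17 = 8.8400
Strategy Q: R₀ = 0.71×0 + 0.54×0 + 0.44×29 + 0.25×10 = 15.2600
Highest R₀: strategy Q with 15.2600.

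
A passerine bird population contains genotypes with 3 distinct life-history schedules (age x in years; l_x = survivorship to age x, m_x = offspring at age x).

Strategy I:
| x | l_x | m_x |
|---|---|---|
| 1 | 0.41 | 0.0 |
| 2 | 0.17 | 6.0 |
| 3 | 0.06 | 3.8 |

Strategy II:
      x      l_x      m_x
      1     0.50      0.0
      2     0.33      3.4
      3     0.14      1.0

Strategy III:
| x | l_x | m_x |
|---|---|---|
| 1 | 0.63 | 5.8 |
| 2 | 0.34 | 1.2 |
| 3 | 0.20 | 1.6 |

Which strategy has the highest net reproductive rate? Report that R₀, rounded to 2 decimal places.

Strategy I: R₀ = 0.41×0.0 + 0.17×6.0 + 0.06×3.8 = 1.2480
Strategy II: R₀ = 0.50×0.0 + 0.33×3.4 + 0.14×1.0 = 1.2620
Strategy III: R₀ = 0.63×5.8 + 0.34×1.2 + 0.20×1.6 = 4.3820
Highest R₀: strategy III with 4.3820.

4.38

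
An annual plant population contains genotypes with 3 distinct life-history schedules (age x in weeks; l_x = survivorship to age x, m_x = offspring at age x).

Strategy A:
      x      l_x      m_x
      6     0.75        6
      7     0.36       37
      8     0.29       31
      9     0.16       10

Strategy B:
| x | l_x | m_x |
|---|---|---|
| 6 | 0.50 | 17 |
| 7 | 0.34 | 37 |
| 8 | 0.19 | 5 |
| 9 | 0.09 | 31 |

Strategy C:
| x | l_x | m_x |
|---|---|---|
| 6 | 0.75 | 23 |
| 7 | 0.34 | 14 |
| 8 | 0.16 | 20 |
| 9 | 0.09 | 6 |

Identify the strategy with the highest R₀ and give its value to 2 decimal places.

Strategy A: R₀ = 0.75×6 + 0.36×37 + 0.29×31 + 0.16×10 = 28.4100
Strategy B: R₀ = 0.50×17 + 0.34×37 + 0.19×5 + 0.09×31 = 24.8200
Strategy C: R₀ = 0.75×23 + 0.34×14 + 0.16×20 + 0.09×6 = 25.7500
Highest R₀: strategy A with 28.4100.

28.41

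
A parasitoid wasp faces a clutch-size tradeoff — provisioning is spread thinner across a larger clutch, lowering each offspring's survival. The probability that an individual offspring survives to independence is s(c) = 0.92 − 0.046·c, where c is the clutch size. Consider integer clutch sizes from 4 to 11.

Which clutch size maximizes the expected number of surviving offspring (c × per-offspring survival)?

10

Expected surviving offspring = c × s(c):
  c=4: 4 × 0.736 = 2.944
  c=5: 5 × 0.690 = 3.450
  c=6: 6 × 0.644 = 3.864
  c=7: 7 × 0.598 = 4.186
  c=8: 8 × 0.552 = 4.416
  c=9: 9 × 0.506 = 4.554
  c=10: 10 × 0.460 = 4.600
  c=11: 11 × 0.414 = 4.554
Maximum at c = 10 (4.600 surviving offspring).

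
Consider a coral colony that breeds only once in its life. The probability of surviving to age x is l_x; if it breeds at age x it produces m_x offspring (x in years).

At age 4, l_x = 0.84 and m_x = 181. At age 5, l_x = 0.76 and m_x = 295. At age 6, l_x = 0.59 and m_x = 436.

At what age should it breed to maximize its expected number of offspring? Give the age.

Expected offspring if breeding at age x = l_x × m_x:
  age 4: 0.84 × 181 = 152.040
  age 5: 0.76 × 295 = 224.200
  age 6: 0.59 × 436 = 257.240
Maximum at age 6 (257.240).

6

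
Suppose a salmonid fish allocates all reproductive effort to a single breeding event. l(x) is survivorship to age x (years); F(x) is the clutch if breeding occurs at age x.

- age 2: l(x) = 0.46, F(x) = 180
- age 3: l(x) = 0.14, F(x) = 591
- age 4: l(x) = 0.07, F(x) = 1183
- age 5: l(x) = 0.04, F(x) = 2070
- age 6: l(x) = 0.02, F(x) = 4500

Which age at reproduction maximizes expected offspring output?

6

Expected offspring if breeding at age x = l(x) × F(x):
  age 2: 0.46 × 180 = 82.800
  age 3: 0.14 × 591 = 82.740
  age 4: 0.07 × 1183 = 82.810
  age 5: 0.04 × 2070 = 82.800
  age 6: 0.02 × 4500 = 90.000
Maximum at age 6 (90.000).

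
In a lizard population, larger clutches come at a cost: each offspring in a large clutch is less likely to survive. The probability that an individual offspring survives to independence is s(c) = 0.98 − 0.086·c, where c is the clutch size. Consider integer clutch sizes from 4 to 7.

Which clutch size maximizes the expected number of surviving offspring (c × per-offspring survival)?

6

Expected surviving offspring = c × s(c):
  c=4: 4 × 0.636 = 2.544
  c=5: 5 × 0.550 = 2.750
  c=6: 6 × 0.464 = 2.784
  c=7: 7 × 0.378 = 2.646
Maximum at c = 6 (2.784 surviving offspring).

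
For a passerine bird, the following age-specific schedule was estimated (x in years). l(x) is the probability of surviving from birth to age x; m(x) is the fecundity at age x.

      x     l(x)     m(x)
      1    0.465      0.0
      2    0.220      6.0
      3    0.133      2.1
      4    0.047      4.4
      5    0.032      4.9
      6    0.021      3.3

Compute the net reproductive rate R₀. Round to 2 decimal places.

R₀ = Σ l(x) m(x):
  age 1: 0.465 × 0.0 = 0.0000
  age 2: 0.220 × 6.0 = 1.3200
  age 3: 0.133 × 2.1 = 0.2793
  age 4: 0.047 × 4.4 = 0.2068
  age 5: 0.032 × 4.9 = 0.1568
  age 6: 0.021 × 3.3 = 0.0693
R₀ = 0.0000 + 1.3200 + 0.2793 + 0.2068 + 0.1568 + 0.0693 = 2.0322

2.03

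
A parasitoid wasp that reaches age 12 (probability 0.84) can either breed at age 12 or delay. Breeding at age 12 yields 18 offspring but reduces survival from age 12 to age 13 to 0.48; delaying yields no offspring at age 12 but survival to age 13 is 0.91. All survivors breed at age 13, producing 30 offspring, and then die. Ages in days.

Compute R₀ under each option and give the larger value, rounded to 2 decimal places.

27.22

breed at age 12: R₀ = 0.84 × (18 + 0.48 × 30) = 0.84 × 32.4000 = 27.2160
delay to age 13: R₀ = 0.84 × (0.91 × 30) = 0.84 × 27.3000 = 22.9320
Higher: breed at age 12 (27.2160).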